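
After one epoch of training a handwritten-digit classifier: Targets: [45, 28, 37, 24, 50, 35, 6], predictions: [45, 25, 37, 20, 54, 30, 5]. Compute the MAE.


Absolute errors: |45-45|=0, |28-25|=3, |37-37|=0, |24-20|=4, |50-54|=4, |35-30|=5, |6-5|=1
Sum = 17
MAE = 17/7 = 17/7

17/7


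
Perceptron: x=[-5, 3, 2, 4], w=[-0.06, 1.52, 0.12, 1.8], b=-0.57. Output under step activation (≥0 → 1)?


z = (-5)·(-0.06) + (3)·(1.52) + (2)·(0.12) + (4)·(1.8) - 0.57
  = 11.73
step(z) = 1 (z≥0)

1


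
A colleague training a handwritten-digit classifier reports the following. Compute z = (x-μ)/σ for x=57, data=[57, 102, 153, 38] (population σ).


μ = 87.5, σ = 44.3875
z = (57 - 87.5)/44.3875 = -0.6871

-0.6871


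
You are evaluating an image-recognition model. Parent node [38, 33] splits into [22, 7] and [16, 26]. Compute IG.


Parent = [38, 33], H_parent = 0.9964
H_left = 0.7973 (n=29), H_right = 0.9587 (n=42)
H_children = (29/71)·0.7973 + (42/71)·0.9587 = 0.8928
IG = 0.9964 - 0.8928 = 0.1036

0.1036


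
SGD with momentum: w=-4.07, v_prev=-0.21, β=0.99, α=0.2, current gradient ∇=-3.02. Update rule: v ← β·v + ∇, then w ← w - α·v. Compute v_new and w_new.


v_new = 0.99·-0.21 - 3.02 = -0.2079 - 3.02 = -3.2279
w_new = -4.07 - 0.2·-3.2279 = -4.07 + 0.64558 = -3.42442

v_new=-3.2279, w_new=-3.42442


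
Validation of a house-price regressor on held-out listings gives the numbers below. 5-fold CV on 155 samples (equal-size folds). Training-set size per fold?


Fold size = 155/5 = 31
Training per fold = 155 - 31 = 124

124


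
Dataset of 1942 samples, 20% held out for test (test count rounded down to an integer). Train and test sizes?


Test = ⌊1942·20/100⌋ = 388
Train = 1942 - 388 = 1554

Train: 1554, Test: 388


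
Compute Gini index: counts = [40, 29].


Probabilities: [40/69, 29/69] ≈ [0.5797, 0.4203]
Σpᵢ² = (1600 + 841)/69² = 2441/4761
Gini = 1 - Σpᵢ² = 1 - 2441/4761 = 0.4873

0.4873


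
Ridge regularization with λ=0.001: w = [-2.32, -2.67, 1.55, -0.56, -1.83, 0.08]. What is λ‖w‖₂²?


‖w‖₂² = (-2.32)² + (-2.67)² + (1.55)² + (-0.56)² + (-1.83)² + (0.08)²
     = 5.3824 + 7.1289 + 2.4025 + 0.3136 + 3.3489 + 0.0064
     = 18.5827
λ·‖w‖₂² = 0.001·18.5827 = 0.018583

0.018583


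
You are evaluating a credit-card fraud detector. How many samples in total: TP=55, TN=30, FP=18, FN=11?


Total = TP + TN + FP + FN
= 55 + 30 + 18 + 11
= 114
(Predicted positive: 73, predicted negative: 41)

114


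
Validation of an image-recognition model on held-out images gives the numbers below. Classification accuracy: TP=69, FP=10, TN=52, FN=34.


Accuracy = (TP+TN)/(TP+TN+FP+FN)
= (69+52)/(165)
= 121/165 = 73.33%

73.33%


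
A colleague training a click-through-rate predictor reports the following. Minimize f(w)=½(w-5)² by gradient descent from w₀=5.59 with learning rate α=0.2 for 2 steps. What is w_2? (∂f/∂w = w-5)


step 1: grad = 5.59-5 = 0.59; w = 5.59 - 0.2·(0.59) = 5.472
step 2: grad = 5.472-5 = 0.472; w = 5.472 - 0.2·(0.472) = 5.3776

5.3776


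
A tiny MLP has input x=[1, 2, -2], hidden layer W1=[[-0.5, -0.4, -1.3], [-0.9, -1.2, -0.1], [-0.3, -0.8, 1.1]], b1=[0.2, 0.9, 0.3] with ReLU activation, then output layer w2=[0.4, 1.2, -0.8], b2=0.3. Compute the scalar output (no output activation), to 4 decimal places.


z1[0] = (-0.5)·(1) + (-0.4)·(2) + (-1.3)·(-2) + 0.2 = 1.5
z1[1] = (-0.9)·(1) + (-1.2)·(2) + (-0.1)·(-2) + 0.9 = -2.2
z1[2] = (-0.3)·(1) + (-0.8)·(2) + (1.1)·(-2) + 0.3 = -3.8
h = ReLU(z1) = [1.5, 0.0, 0.0]
output = (0.4)·(1.5) + (1.2)·(0.0) + (-0.8)·(0.0) + 0.3 = 0.9

0.9


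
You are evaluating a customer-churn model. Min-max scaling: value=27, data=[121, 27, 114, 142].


min=27, max=142
(27-27)/(142-27) = 0/115 = 0.0

0.0


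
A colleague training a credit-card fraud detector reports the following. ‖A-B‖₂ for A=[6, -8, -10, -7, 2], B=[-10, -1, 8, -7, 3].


d = √((6+ 10)² + (-8+ 1)² + (-10-8)² + (-7+ 7)² + (2-3)²)
  = √(256 + 49 + 324 + 0 + 1)
  = √630 = 25.0998

25.0998


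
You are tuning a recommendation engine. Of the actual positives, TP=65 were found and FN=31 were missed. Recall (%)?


Recall = TP/(TP+FN)
= 65/(65+31)
= 65/96 = 67.71%

67.71%


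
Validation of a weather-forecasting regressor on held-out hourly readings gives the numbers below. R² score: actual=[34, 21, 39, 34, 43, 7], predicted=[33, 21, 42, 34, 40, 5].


ȳ = 29.6667
SS_res = Σ(y-ŷ)² = 23
SS_tot = Σ(y-ȳ)² = 891.33
R² = 1 - SS_res/SS_tot = 1 - 0.0258 = 0.9742

0.9742


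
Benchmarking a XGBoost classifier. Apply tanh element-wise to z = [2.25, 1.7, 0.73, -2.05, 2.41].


tanh(2.25) = 0.978
tanh(1.7) = 0.9354
tanh(0.73) = 0.6231
tanh(-2.05) = -0.9674
tanh(2.41) = 0.984
result = [0.978, 0.9354, 0.6231, -0.9674, 0.984]

[0.978, 0.9354, 0.6231, -0.9674, 0.984]


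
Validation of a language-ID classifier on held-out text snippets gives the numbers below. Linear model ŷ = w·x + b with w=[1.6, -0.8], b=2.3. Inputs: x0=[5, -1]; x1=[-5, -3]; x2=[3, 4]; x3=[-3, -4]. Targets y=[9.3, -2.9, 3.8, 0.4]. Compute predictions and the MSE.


ŷ0 = (1.6)·(5) + (-0.8)·(-1) + 2.3 = 11.1
ŷ1 = (1.6)·(-5) + (-0.8)·(-3) + 2.3 = -3.3
ŷ2 = (1.6)·(3) + (-0.8)·(4) + 2.3 = 3.9
ŷ3 = (1.6)·(-3) + (-0.8)·(-4) + 2.3 = 0.7
errors² = [3.24, 0.16, 0.01, 0.09]
MSE = 3.5000/4 = 0.875

0.875


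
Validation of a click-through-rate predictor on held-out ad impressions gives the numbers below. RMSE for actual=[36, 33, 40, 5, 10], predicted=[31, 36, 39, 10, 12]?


MSE = 64/5 = 12.8
RMSE = √(64/5) = 3.5777

3.5777


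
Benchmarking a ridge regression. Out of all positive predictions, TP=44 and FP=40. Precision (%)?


Precision = TP/(TP+FP)
= 44/(44+40)
= 44/84 = 52.38%

52.38%


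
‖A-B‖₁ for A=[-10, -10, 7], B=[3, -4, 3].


d = |-10-3| + |-10+ 4| + |7-3|
  = 13 + 6 + 4
  = 23

23


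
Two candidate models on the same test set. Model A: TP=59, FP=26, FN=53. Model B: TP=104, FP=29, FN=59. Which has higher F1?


Model A: P=59/85=0.6941, R=59/112=0.5268, F1=2PR/(P+R)=2TP/(2TP+FP+FN)=118/197=0.599
Model B: P=104/133=0.782, R=104/163=0.638, F1=2PR/(P+R)=2TP/(2TP+FP+FN)=208/296=0.7027
0.599 < 0.7027 → Model B

Model B


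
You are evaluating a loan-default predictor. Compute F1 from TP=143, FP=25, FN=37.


Precision = 143/168 = 0.8512
Recall = 143/180 = 0.7944
F1 = 2·P·R/(P+R) = 2·TP/(2·TP+FP+FN) = 286/(286+25+37) = 286/348 = 0.8218

0.8218


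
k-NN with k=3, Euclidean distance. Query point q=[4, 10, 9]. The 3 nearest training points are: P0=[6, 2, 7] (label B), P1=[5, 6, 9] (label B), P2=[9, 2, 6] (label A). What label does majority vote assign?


d(q,P0) = 8.4853  (label B)
d(q,P1) = 4.1231  (label B)
d(q,P2) = 9.8995  (label A)
Votes: A=1, B=2
Majority → B

B


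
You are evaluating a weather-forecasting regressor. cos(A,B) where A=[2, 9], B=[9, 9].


A·B = 2·9 + 9·9 = 99
‖A‖ = √85 = 9.2195, ‖B‖ = √162 = 12.7279
cos = 99/(√85·√162) = 99/√13770 = 0.8437

0.8437


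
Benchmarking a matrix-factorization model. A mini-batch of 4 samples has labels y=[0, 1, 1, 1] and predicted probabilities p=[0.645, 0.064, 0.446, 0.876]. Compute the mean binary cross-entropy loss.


L[0] = -ln(1-0.645) = -ln(0.355) = 1.0356
L[1] = -ln(0.064) = 2.7489
L[2] = -ln(0.446) = 0.8074
L[3] = -ln(0.876) = 0.1324
mean = (1.0356 + 2.7489 + 0.8074 + 0.1324)/4 = 1.1811

1.1811


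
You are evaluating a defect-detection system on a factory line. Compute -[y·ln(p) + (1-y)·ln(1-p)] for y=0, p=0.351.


BCE = -[y·ln(p) + (1-y)·ln(1-p)]
= -0 - 1·ln(1-0.351)
= -ln(0.649) = 0.4323

0.4323


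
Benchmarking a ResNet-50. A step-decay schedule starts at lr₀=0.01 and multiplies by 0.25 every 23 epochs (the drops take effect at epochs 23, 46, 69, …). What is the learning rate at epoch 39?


n_drops = ⌊39/23⌋ = 1
lr = 0.01·0.25^1 = 0.01·0.25 = 0.0025

0.0025


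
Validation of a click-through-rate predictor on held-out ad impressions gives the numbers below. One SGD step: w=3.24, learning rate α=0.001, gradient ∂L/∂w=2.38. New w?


w_new = w - α·∇
= 3.24 - 0.001·2.38
= 3.24 - 0.00238
= 3.23762

3.23762


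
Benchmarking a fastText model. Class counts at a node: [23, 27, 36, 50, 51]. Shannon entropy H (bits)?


Probabilities: [23/187, 27/187, 36/187, 50/187, 51/187] ≈ [0.123, 0.1444, 0.1925, 0.2674, 0.2727]
H = -((23/187)·log₂(23/187) + (27/187)·log₂(27/187) + (36/187)·log₂(36/187) + (50/187)·log₂(50/187) + (51/187)·log₂(51/187))
  = 2.2526 bits

2.2526 bits


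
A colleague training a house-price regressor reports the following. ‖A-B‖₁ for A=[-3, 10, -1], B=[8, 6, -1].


d = |-3-8| + |10-6| + |-1+ 1|
  = 11 + 4 + 0
  = 15

15


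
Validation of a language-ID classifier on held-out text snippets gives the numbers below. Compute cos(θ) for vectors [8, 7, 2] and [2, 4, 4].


A·B = 8·2 + 7·4 + 2·4 = 52
‖A‖ = √117 = 10.8167, ‖B‖ = √36 = 6
cos = 52/(√117·√36) = 52/√4212 = 0.8012

0.8012


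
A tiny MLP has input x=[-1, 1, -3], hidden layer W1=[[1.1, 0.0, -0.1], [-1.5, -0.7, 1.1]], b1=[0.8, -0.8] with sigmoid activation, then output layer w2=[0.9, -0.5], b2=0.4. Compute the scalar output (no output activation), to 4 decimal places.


z1[0] = (1.1)·(-1) + (0.0)·(1) + (-0.1)·(-3) + 0.8 = 0.0
z1[1] = (-1.5)·(-1) + (-0.7)·(1) + (1.1)·(-3) - 0.8 = -3.3
h = sigmoid(z1) = [0.5, 0.0356]
output = (0.9)·(0.5) + (-0.5)·(0.0356) + 0.4 = 0.8322

0.8322


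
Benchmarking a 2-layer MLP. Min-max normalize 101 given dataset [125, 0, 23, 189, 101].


min=0, max=189
(101-0)/(189-0) = 101/189 = 0.5344

0.5344


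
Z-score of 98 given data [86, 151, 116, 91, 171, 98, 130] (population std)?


μ = 120.4286, σ = 29.6593
z = (98 - 120.4286)/29.6593 = -0.7562

-0.7562


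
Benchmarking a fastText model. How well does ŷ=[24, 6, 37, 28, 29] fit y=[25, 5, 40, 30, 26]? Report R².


ȳ = 25.2
SS_res = Σ(y-ŷ)² = 24
SS_tot = Σ(y-ȳ)² = 650.8
R² = 1 - SS_res/SS_tot = 1 - 0.0369 = 0.9631

0.9631


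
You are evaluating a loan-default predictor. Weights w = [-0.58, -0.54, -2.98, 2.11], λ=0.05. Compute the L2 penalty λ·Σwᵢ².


‖w‖₂² = (-0.58)² + (-0.54)² + (-2.98)² + (2.11)²
     = 0.3364 + 0.2916 + 8.8804 + 4.4521
     = 13.9605
λ·‖w‖₂² = 0.05·13.9605 = 0.698025

0.698025


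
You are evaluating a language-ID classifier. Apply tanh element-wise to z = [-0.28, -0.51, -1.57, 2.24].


tanh(-0.28) = -0.2729
tanh(-0.51) = -0.4699
tanh(-1.57) = -0.917
tanh(2.24) = 0.9776
result = [-0.2729, -0.4699, -0.917, 0.9776]

[-0.2729, -0.4699, -0.917, 0.9776]


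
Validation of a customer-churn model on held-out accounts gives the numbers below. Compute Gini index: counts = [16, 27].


Probabilities: [16/43, 27/43] ≈ [0.3721, 0.6279]
Σpᵢ² = (256 + 729)/43² = 985/1849
Gini = 1 - Σpᵢ² = 1 - 985/1849 = 0.4673

0.4673


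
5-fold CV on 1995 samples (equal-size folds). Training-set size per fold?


Fold size = 1995/5 = 399
Training per fold = 1995 - 399 = 1596

1596


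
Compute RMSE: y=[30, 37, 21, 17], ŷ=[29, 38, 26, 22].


MSE = 52/4 = 13
RMSE = √(52/4) = 3.6056

3.6056


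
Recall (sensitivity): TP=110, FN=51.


Recall = TP/(TP+FN)
= 110/(110+51)
= 110/161 = 68.32%

68.32%


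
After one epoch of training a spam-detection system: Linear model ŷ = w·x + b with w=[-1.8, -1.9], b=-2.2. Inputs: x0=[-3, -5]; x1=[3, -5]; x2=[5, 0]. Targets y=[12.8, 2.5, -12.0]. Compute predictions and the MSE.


ŷ0 = (-1.8)·(-3) + (-1.9)·(-5) - 2.2 = 12.7
ŷ1 = (-1.8)·(3) + (-1.9)·(-5) - 2.2 = 1.9
ŷ2 = (-1.8)·(5) + (-1.9)·(0) - 2.2 = -11.2
errors² = [0.01, 0.36, 0.64]
MSE = 1.0100/3 = 0.3367

0.3367


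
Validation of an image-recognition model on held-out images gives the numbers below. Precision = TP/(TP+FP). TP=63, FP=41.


Precision = TP/(TP+FP)
= 63/(63+41)
= 63/104 = 60.58%

60.58%


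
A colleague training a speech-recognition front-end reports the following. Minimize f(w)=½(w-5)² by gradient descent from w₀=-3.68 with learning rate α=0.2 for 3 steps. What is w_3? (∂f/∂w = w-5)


step 1: grad = -3.68-5 = -8.68; w = -3.68 - 0.2·(-8.68) = -1.944
step 2: grad = -1.944-5 = -6.944; w = -1.944 - 0.2·(-6.944) = -0.5552
step 3: grad = -0.5552-5 = -5.5552; w = -0.5552 - 0.2·(-5.5552) = 0.55584

0.55584


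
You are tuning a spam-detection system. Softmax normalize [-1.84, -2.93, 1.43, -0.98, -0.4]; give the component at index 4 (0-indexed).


Exponentials: e^-1.84=0.1588, e^-2.93=0.0534, e^1.43=4.1787, e^-0.98=0.3753, e^-0.4=0.6703
Sum = 5.4365
Softmax = [0.0292, 0.0098, 0.7686, 0.069, 0.1233]
p[4] = 0.6703/5.4365 = 0.1233

0.1233


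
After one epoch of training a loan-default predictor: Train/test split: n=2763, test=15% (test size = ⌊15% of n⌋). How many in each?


Test = ⌊2763·15/100⌋ = 414
Train = 2763 - 414 = 2349

Train: 2349, Test: 414


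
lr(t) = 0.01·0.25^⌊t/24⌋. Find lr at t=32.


n_drops = ⌊32/24⌋ = 1
lr = 0.01·0.25^1 = 0.01·0.25 = 0.0025

0.0025


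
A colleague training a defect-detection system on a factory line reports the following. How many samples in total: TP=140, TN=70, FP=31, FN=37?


Total = TP + TN + FP + FN
= 140 + 70 + 31 + 37
= 278
(Predicted positive: 171, predicted negative: 107)

278


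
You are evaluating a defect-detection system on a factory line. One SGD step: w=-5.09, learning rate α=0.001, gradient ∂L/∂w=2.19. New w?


w_new = w - α·∇
= -5.09 - 0.001·2.19
= -5.09 - 0.00219
= -5.09219

-5.09219


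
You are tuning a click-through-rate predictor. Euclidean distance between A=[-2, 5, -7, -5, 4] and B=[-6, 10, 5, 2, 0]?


d = √((-2+ 6)² + (5-10)² + (-7-5)² + (-5-2)² + (4-0)²)
  = √(16 + 25 + 144 + 49 + 16)
  = √250 = 15.8114

15.8114


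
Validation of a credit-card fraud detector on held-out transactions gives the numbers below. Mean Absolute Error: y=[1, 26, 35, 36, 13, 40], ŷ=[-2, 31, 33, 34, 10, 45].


Absolute errors: |1+ 2|=3, |26-31|=5, |35-33|=2, |36-34|=2, |13-10|=3, |40-45|=5
Sum = 20
MAE = 20/6 = 10/3

10/3


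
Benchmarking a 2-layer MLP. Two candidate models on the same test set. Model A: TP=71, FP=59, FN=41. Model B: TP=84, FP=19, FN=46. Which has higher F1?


Model A: P=71/130=0.5462, R=71/112=0.6339, F1=2PR/(P+R)=2TP/(2TP+FP+FN)=142/242=0.5868
Model B: P=84/103=0.8155, R=84/130=0.6462, F1=2PR/(P+R)=2TP/(2TP+FP+FN)=168/233=0.721
0.5868 < 0.721 → Model B

Model B


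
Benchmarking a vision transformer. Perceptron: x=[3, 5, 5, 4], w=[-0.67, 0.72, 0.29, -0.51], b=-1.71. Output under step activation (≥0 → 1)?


z = (3)·(-0.67) + (5)·(0.72) + (5)·(0.29) + (4)·(-0.51) - 1.71
  = -0.71
step(z) = 0 (z<0)

0


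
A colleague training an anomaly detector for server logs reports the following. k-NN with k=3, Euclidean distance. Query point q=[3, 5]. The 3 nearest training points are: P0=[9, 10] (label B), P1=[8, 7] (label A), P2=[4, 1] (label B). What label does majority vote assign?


d(q,P0) = 7.8102  (label B)
d(q,P1) = 5.3852  (label A)
d(q,P2) = 4.1231  (label B)
Votes: A=1, B=2
Majority → B

B


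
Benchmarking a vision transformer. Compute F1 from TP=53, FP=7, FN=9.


Precision = 53/60 = 0.8833
Recall = 53/62 = 0.8548
F1 = 2·P·R/(P+R) = 2·TP/(2·TP+FP+FN) = 106/(106+7+9) = 106/122 = 0.8689

0.8689


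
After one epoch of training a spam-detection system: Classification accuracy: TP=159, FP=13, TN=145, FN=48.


Accuracy = (TP+TN)/(TP+TN+FP+FN)
= (159+145)/(365)
= 304/365 = 83.29%

83.29%


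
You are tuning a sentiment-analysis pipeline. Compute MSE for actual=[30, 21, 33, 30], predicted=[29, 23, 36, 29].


Squared errors: (30-29)²=1, (21-23)²=4, (33-36)²=9, (30-29)²=1
Sum = 15
MSE = 15/4 = 15/4

15/4


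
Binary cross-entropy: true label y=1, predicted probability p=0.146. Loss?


BCE = -[y·ln(p) + (1-y)·ln(1-p)]
= -1·ln(0.146) - 0
= -ln(0.146) = 1.9241

1.9241


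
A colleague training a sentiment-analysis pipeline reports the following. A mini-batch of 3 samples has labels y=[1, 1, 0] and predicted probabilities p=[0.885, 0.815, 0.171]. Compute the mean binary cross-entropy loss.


L[0] = -ln(0.885) = 0.1222
L[1] = -ln(0.815) = 0.2046
L[2] = -ln(1-0.171) = -ln(0.829) = 0.1875
mean = (0.1222 + 0.2046 + 0.1875)/3 = 0.1714

0.1714


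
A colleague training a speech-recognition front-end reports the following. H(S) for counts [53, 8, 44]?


Probabilities: [53/105, 8/105, 44/105] ≈ [0.5048, 0.0762, 0.419]
H = -((53/105)·log₂(53/105) + (8/105)·log₂(8/105) + (44/105)·log₂(44/105))
  = 1.3067 bits

1.3067 bits


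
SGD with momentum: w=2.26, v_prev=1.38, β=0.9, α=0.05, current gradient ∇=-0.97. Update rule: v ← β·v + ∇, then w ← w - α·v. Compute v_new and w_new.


v_new = 0.9·1.38 - 0.97 = 1.242 - 0.97 = 0.272
w_new = 2.26 - 0.05·0.272 = 2.26 - 0.0136 = 2.2464

v_new=0.272, w_new=2.2464


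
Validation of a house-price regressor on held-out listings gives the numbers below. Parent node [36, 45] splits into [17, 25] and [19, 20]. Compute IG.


Parent = [36, 45], H_parent = 0.9911
H_left = 0.9737 (n=42), H_right = 0.9995 (n=39)
H_children = (42/81)·0.9737 + (39/81)·0.9995 = 0.9861
IG = 0.9911 - 0.9861 = 0.005

0.005


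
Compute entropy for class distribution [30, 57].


Probabilities: [30/87, 57/87] ≈ [0.3448, 0.6552]
H = -((30/87)·log₂(30/87) + (57/87)·log₂(57/87))
  = 0.9294 bits

0.9294 bits


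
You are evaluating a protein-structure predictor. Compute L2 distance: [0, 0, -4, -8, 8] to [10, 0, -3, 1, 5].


d = √((0-10)² + (0-0)² + (-4+ 3)² + (-8-1)² + (8-5)²)
  = √(100 + 0 + 1 + 81 + 9)
  = √191 = 13.8203

13.8203


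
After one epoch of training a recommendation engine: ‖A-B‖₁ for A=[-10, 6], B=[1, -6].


d = |-10-1| + |6+ 6|
  = 11 + 12
  = 23

23


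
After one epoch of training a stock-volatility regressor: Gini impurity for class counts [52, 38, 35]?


Probabilities: [52/125, 38/125, 35/125] ≈ [0.416, 0.304, 0.28]
Σpᵢ² = (2704 + 1444 + 1225)/125² = 5373/15625
Gini = 1 - Σpᵢ² = 1 - 5373/15625 = 0.6561

0.6561


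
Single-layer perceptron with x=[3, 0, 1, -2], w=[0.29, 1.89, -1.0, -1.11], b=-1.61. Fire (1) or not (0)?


z = (3)·(0.29) + (0)·(1.89) + (1)·(-1.0) + (-2)·(-1.11) - 1.61
  = 0.48
step(z) = 1 (z≥0)

1


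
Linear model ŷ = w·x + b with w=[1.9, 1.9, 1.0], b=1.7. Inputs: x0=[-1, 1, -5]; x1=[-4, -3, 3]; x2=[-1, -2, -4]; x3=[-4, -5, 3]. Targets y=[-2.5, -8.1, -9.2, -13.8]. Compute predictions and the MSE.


ŷ0 = (1.9)·(-1) + (1.9)·(1) + (1.0)·(-5) + 1.7 = -3.3
ŷ1 = (1.9)·(-4) + (1.9)·(-3) + (1.0)·(3) + 1.7 = -8.6
ŷ2 = (1.9)·(-1) + (1.9)·(-2) + (1.0)·(-4) + 1.7 = -8.0
ŷ3 = (1.9)·(-4) + (1.9)·(-5) + (1.0)·(3) + 1.7 = -12.4
errors² = [0.64, 0.25, 1.44, 1.96]
MSE = 4.2900/4 = 1.0725

1.0725


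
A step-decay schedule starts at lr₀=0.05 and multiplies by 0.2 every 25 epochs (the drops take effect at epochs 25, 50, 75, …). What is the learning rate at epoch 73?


n_drops = ⌊73/25⌋ = 2
lr = 0.05·0.2^2 = 0.05·0.04 = 0.002

0.002


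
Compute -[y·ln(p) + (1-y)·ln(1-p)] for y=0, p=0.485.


BCE = -[y·ln(p) + (1-y)·ln(1-p)]
= -0 - 1·ln(1-0.485)
= -ln(0.515) = 0.6636

0.6636


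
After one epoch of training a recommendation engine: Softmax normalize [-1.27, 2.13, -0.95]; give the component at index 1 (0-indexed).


Exponentials: e^-1.27=0.2808, e^2.13=8.4149, e^-0.95=0.3867
Sum = 9.0824
Softmax = [0.0309, 0.9265, 0.0426]
p[1] = 8.4149/9.0824 = 0.9265

0.9265


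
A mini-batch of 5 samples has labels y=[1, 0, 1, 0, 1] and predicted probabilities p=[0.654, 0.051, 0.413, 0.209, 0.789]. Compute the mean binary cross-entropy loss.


L[0] = -ln(0.654) = 0.4246
L[1] = -ln(1-0.051) = -ln(0.949) = 0.0523
L[2] = -ln(0.413) = 0.8843
L[3] = -ln(1-0.209) = -ln(0.791) = 0.2345
L[4] = -ln(0.789) = 0.237
mean = (0.4246 + 0.0523 + 0.8843 + 0.2345 + 0.237)/5 = 0.3665

0.3665


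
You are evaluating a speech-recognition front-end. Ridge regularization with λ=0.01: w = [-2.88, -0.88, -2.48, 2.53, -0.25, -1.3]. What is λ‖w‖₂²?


‖w‖₂² = (-2.88)² + (-0.88)² + (-2.48)² + (2.53)² + (-0.25)² + (-1.3)²
     = 8.2944 + 0.7744 + 6.1504 + 6.4009 + 0.0625 + 1.69
     = 23.3726
λ·‖w‖₂² = 0.01·23.3726 = 0.233726

0.233726


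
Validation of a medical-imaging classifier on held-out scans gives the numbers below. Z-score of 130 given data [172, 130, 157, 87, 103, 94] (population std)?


μ = 123.8333, σ = 31.9865
z = (130 - 123.8333)/31.9865 = 0.1928

0.1928


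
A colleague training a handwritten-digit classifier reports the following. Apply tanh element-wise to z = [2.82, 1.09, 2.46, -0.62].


tanh(2.82) = 0.9929
tanh(1.09) = 0.7969
tanh(2.46) = 0.9855
tanh(-0.62) = -0.5511
result = [0.9929, 0.7969, 0.9855, -0.5511]

[0.9929, 0.7969, 0.9855, -0.5511]


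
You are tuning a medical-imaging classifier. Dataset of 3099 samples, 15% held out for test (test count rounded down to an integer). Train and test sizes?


Test = ⌊3099·15/100⌋ = 464
Train = 3099 - 464 = 2635

Train: 2635, Test: 464


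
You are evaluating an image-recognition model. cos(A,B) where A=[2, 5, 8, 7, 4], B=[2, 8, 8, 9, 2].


A·B = 2·2 + 5·8 + 8·8 + 7·9 + 4·2 = 179
‖A‖ = √158 = 12.5698, ‖B‖ = √217 = 14.7309
cos = 179/(√158·√217) = 179/√34286 = 0.9667

0.9667


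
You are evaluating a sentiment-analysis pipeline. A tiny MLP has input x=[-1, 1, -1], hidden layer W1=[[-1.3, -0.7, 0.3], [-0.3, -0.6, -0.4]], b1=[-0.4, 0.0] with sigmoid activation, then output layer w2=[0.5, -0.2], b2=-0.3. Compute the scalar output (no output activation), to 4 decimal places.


z1[0] = (-1.3)·(-1) + (-0.7)·(1) + (0.3)·(-1) - 0.4 = -0.1
z1[1] = (-0.3)·(-1) + (-0.6)·(1) + (-0.4)·(-1) + 0.0 = 0.1
h = sigmoid(z1) = [0.475, 0.525]
output = (0.5)·(0.475) + (-0.2)·(0.525) - 0.3 = -0.1675

-0.1675


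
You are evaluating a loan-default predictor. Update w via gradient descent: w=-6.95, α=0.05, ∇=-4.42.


w_new = w - α·∇
= -6.95 - 0.05·-4.42
= -6.95 + 0.221
= -6.729

-6.729


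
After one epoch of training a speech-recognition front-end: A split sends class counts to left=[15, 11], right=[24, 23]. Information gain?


Parent = [39, 34], H_parent = 0.9966
H_left = 0.9829 (n=26), H_right = 0.9997 (n=47)
H_children = (26/73)·0.9829 + (47/73)·0.9997 = 0.9937
IG = 0.9966 - 0.9937 = 0.0029

0.0029


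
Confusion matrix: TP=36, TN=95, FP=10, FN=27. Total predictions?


Total = TP + TN + FP + FN
= 36 + 95 + 10 + 27
= 168
(Predicted positive: 46, predicted negative: 122)

168


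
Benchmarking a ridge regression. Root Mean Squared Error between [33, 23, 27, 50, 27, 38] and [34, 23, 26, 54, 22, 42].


MSE = 59/6 = 9.8333
RMSE = √(59/6) = 3.1358

3.1358


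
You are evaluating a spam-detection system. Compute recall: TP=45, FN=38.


Recall = TP/(TP+FN)
= 45/(45+38)
= 45/83 = 54.22%

54.22%


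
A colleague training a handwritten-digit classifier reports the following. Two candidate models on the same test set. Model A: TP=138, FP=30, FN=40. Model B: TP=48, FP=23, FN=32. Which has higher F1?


Model A: P=138/168=0.8214, R=138/178=0.7753, F1=2PR/(P+R)=2TP/(2TP+FP+FN)=276/346=0.7977
Model B: P=48/71=0.6761, R=48/80=0.6, F1=2PR/(P+R)=2TP/(2TP+FP+FN)=96/151=0.6358
0.7977 > 0.6358 → Model A

Model A


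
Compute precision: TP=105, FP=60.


Precision = TP/(TP+FP)
= 105/(105+60)
= 105/165 = 63.64%

63.64%


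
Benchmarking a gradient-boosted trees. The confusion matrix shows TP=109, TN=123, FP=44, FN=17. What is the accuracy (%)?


Accuracy = (TP+TN)/(TP+TN+FP+FN)
= (109+123)/(293)
= 232/293 = 79.18%

79.18%


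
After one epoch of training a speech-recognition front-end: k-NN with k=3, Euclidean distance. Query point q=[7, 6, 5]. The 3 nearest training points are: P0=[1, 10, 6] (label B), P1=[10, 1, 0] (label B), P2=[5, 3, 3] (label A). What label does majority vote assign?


d(q,P0) = 7.2801  (label B)
d(q,P1) = 7.6811  (label B)
d(q,P2) = 4.1231  (label A)
Votes: A=1, B=2
Majority → B

B


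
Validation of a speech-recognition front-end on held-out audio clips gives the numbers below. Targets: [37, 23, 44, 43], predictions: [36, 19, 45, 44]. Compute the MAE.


Absolute errors: |37-36|=1, |23-19|=4, |44-45|=1, |43-44|=1
Sum = 7
MAE = 7/4 = 7/4

7/4


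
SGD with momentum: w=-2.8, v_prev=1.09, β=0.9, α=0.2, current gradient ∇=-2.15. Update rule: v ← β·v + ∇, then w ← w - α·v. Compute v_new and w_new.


v_new = 0.9·1.09 - 2.15 = 0.981 - 2.15 = -1.169
w_new = -2.8 - 0.2·-1.169 = -2.8 + 0.2338 = -2.5662

v_new=-1.169, w_new=-2.5662


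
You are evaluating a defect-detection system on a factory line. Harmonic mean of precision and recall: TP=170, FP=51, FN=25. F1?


Precision = 170/221 = 0.7692
Recall = 170/195 = 0.8718
F1 = 2·P·R/(P+R) = 2·TP/(2·TP+FP+FN) = 340/(340+51+25) = 340/416 = 0.8173

0.8173


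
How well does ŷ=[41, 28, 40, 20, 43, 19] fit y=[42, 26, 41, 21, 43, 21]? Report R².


ȳ = 32.3333
SS_res = Σ(y-ŷ)² = 11
SS_tot = Σ(y-ȳ)² = 579.33
R² = 1 - SS_res/SS_tot = 1 - 0.019 = 0.981

0.981


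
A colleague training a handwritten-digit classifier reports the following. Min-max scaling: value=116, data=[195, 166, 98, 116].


min=98, max=195
(116-98)/(195-98) = 18/97 = 0.1856

0.1856


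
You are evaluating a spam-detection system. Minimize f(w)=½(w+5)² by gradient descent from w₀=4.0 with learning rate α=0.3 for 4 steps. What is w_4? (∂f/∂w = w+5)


step 1: grad = 4+5 = 9; w = 4 - 0.3·(9) = 1.3
step 2: grad = 1.3+5 = 6.3; w = 1.3 - 0.3·(6.3) = -0.59
step 3: grad = -0.59+5 = 4.41; w = -0.59 - 0.3·(4.41) = -1.913
step 4: grad = -1.913+5 = 3.087; w = -1.913 - 0.3·(3.087) = -2.8391

-2.8391


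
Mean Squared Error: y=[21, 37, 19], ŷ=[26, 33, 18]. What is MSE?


Squared errors: (21-26)²=25, (37-33)²=16, (19-18)²=1
Sum = 42
MSE = 42/3 = 14

14


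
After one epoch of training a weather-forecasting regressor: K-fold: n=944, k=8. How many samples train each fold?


Fold size = 944/8 = 118
Training per fold = 944 - 118 = 826

826


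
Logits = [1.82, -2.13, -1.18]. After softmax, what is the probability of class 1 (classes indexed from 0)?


Exponentials: e^1.82=6.1719, e^-2.13=0.1188, e^-1.18=0.3073
Sum = 6.598
Softmax = [0.9354, 0.018, 0.0466]
p[1] = 0.1188/6.598 = 0.018

0.018


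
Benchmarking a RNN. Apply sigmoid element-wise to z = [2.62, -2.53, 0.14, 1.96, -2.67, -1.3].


σ(2.62) = 1/(1+e^-2.62) = 0.9321
σ(-2.53) = 1/(1+e^2.53) = 0.0738
σ(0.14) = 1/(1+e^-0.14) = 0.5349
σ(1.96) = 1/(1+e^-1.96) = 0.8765
σ(-2.67) = 1/(1+e^2.67) = 0.0648
σ(-1.3) = 1/(1+e^1.3) = 0.2142
result = [0.9321, 0.0738, 0.5349, 0.8765, 0.0648, 0.2142]

[0.9321, 0.0738, 0.5349, 0.8765, 0.0648, 0.2142]


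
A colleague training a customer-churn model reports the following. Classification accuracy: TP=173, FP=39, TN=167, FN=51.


Accuracy = (TP+TN)/(TP+TN+FP+FN)
= (173+167)/(430)
= 340/430 = 79.07%

79.07%


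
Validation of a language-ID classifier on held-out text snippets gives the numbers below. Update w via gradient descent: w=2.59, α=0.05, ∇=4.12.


w_new = w - α·∇
= 2.59 - 0.05·4.12
= 2.59 - 0.206
= 2.384

2.384


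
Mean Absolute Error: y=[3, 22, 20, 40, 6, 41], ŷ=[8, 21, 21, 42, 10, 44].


Absolute errors: |3-8|=5, |22-21|=1, |20-21|=1, |40-42|=2, |6-10|=4, |41-44|=3
Sum = 16
MAE = 16/6 = 8/3

8/3


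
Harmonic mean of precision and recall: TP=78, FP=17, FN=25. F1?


Precision = 78/95 = 0.8211
Recall = 78/103 = 0.7573
F1 = 2·P·R/(P+R) = 2·TP/(2·TP+FP+FN) = 156/(156+17+25) = 156/198 = 0.7879

0.7879


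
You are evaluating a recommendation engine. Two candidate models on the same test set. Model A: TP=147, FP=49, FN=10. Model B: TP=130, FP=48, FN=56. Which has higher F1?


Model A: P=147/196=0.75, R=147/157=0.9363, F1=2PR/(P+R)=2TP/(2TP+FP+FN)=294/353=0.8329
Model B: P=130/178=0.7303, R=130/186=0.6989, F1=2PR/(P+R)=2TP/(2TP+FP+FN)=260/364=0.7143
0.8329 > 0.7143 → Model A

Model A


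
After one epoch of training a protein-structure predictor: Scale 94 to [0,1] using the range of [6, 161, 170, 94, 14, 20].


min=6, max=170
(94-6)/(170-6) = 88/164 = 0.5366

0.5366


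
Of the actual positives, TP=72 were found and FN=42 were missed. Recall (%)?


Recall = TP/(TP+FN)
= 72/(72+42)
= 72/114 = 63.16%

63.16%


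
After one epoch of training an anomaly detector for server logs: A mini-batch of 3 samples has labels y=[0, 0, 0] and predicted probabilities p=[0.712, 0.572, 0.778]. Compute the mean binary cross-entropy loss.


L[0] = -ln(1-0.712) = -ln(0.288) = 1.2448
L[1] = -ln(1-0.572) = -ln(0.428) = 0.8486
L[2] = -ln(1-0.778) = -ln(0.222) = 1.5051
mean = (1.2448 + 0.8486 + 1.5051)/3 = 1.1995

1.1995


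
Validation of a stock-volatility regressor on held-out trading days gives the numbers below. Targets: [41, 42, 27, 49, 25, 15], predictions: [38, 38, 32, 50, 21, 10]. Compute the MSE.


Squared errors: (41-38)²=9, (42-38)²=16, (27-32)²=25, (49-50)²=1, (25-21)²=16, (15-10)²=25
Sum = 92
MSE = 92/6 = 46/3

46/3


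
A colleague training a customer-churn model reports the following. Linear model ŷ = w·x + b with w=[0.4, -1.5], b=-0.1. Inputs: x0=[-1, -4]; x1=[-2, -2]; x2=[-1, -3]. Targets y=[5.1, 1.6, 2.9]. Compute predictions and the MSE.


ŷ0 = (0.4)·(-1) + (-1.5)·(-4) - 0.1 = 5.5
ŷ1 = (0.4)·(-2) + (-1.5)·(-2) - 0.1 = 2.1
ŷ2 = (0.4)·(-1) + (-1.5)·(-3) - 0.1 = 4.0
errors² = [0.16, 0.25, 1.21]
MSE = 1.6200/3 = 0.54

0.54


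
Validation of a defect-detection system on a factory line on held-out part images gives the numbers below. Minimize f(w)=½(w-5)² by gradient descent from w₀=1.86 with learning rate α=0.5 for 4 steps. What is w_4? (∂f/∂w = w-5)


step 1: grad = 1.86-5 = -3.14; w = 1.86 - 0.5·(-3.14) = 3.43
step 2: grad = 3.43-5 = -1.57; w = 3.43 - 0.5·(-1.57) = 4.215
step 3: grad = 4.215-5 = -0.785; w = 4.215 - 0.5·(-0.785) = 4.6075
step 4: grad = 4.6075-5 = -0.3925; w = 4.6075 - 0.5·(-0.3925) = 4.80375

4.80375


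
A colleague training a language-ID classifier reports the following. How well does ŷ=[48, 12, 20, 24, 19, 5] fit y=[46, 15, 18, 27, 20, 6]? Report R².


ȳ = 22
SS_res = Σ(y-ŷ)² = 28
SS_tot = Σ(y-ȳ)² = 926
R² = 1 - SS_res/SS_tot = 1 - 0.0302 = 0.9698

0.9698


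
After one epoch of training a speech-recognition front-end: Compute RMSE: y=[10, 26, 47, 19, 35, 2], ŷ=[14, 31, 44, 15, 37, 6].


MSE = 86/6 = 14.3333
RMSE = √(86/6) = 3.7859

3.7859


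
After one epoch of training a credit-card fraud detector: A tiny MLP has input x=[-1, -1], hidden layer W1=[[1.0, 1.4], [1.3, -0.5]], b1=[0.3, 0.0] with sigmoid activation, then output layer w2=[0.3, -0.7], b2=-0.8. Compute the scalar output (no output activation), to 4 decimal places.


z1[0] = (1.0)·(-1) + (1.4)·(-1) + 0.3 = -2.1
z1[1] = (1.3)·(-1) + (-0.5)·(-1) + 0.0 = -0.8
h = sigmoid(z1) = [0.1091, 0.31]
output = (0.3)·(0.1091) + (-0.7)·(0.31) - 0.8 = -0.9843

-0.9843


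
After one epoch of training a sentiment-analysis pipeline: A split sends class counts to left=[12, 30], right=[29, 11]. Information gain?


Parent = [41, 41], H_parent = 1
H_left = 0.8631 (n=42), H_right = 0.8485 (n=40)
H_children = (42/82)·0.8631 + (40/82)·0.8485 = 0.856
IG = 1 - 0.856 = 0.144

0.144


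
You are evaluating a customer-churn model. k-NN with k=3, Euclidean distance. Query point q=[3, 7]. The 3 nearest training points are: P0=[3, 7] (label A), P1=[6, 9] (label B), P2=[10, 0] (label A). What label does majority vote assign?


d(q,P0) = 0.0  (label A)
d(q,P1) = 3.6056  (label B)
d(q,P2) = 9.8995  (label A)
Votes: A=2, B=1
Majority → A

A


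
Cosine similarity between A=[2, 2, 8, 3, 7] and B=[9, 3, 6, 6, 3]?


A·B = 2·9 + 2·3 + 8·6 + 3·6 + 7·3 = 111
‖A‖ = √130 = 11.4018, ‖B‖ = √171 = 13.0767
cos = 111/(√130·√171) = 111/√22230 = 0.7445

0.7445


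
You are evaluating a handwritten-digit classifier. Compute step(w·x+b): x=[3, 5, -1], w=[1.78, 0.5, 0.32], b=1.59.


z = (3)·(1.78) + (5)·(0.5) + (-1)·(0.32) + 1.59
  = 9.11
step(z) = 1 (z≥0)

1


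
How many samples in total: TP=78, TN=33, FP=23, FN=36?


Total = TP + TN + FP + FN
= 78 + 33 + 23 + 36
= 170
(Predicted positive: 101, predicted negative: 69)

170


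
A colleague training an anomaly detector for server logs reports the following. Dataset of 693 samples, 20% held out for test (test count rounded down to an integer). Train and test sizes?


Test = ⌊693·20/100⌋ = 138
Train = 693 - 138 = 555

Train: 555, Test: 138


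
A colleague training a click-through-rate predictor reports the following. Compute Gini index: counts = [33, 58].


Probabilities: [33/91, 58/91] ≈ [0.3626, 0.6374]
Σpᵢ² = (1089 + 3364)/91² = 4453/8281
Gini = 1 - Σpᵢ² = 1 - 4453/8281 = 0.4623

0.4623


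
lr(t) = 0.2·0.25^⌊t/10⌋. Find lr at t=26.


n_drops = ⌊26/10⌋ = 2
lr = 0.2·0.25^2 = 0.2·0.0625 = 0.0125

0.0125


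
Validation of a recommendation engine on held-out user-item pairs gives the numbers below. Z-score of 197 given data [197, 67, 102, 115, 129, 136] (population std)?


μ = 124.3333, σ = 39.394
z = (197 - 124.3333)/39.394 = 1.8446

1.8446


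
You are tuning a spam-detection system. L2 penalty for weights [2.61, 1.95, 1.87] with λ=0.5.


‖w‖₂² = (2.61)² + (1.95)² + (1.87)²
     = 6.8121 + 3.8025 + 3.4969
     = 14.1115
λ·‖w‖₂² = 0.5·14.1115 = 7.05575

7.05575


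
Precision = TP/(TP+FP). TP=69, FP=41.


Precision = TP/(TP+FP)
= 69/(69+41)
= 69/110 = 62.73%

62.73%


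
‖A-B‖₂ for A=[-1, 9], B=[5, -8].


d = √((-1-5)² + (9+ 8)²)
  = √(36 + 289)
  = √325 = 18.0278

18.0278


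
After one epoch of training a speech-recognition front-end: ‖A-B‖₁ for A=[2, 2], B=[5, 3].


d = |2-5| + |2-3|
  = 3 + 1
  = 4

4


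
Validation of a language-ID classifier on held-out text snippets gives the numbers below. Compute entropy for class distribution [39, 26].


Probabilities: [39/65, 26/65] ≈ [0.6, 0.4]
H = -((39/65)·log₂(39/65) + (26/65)·log₂(26/65))
  = 0.971 bits

0.971 bits


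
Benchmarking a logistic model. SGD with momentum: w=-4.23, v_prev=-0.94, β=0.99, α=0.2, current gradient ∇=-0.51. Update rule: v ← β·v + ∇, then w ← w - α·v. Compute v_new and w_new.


v_new = 0.99·-0.94 - 0.51 = -0.9306 - 0.51 = -1.4406
w_new = -4.23 - 0.2·-1.4406 = -4.23 + 0.28812 = -3.94188

v_new=-1.4406, w_new=-3.94188


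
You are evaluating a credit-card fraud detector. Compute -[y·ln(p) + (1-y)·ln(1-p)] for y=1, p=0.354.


BCE = -[y·ln(p) + (1-y)·ln(1-p)]
= -1·ln(0.354) - 0
= -ln(0.354) = 1.0385

1.0385


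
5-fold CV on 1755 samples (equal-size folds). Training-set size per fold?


Fold size = 1755/5 = 351
Training per fold = 1755 - 351 = 1404

1404


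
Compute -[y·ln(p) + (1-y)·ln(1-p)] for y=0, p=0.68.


BCE = -[y·ln(p) + (1-y)·ln(1-p)]
= -0 - 1·ln(1-0.68)
= -ln(0.32) = 1.1394

1.1394


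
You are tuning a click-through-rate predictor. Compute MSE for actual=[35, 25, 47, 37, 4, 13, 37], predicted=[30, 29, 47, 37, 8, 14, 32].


Squared errors: (35-30)²=25, (25-29)²=16, (47-47)²=0, (37-37)²=0, (4-8)²=16, (13-14)²=1, (37-32)²=25
Sum = 83
MSE = 83/7 = 83/7

83/7


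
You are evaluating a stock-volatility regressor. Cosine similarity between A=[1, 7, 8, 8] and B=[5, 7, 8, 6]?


A·B = 1·5 + 7·7 + 8·8 + 8·6 = 166
‖A‖ = √178 = 13.3417, ‖B‖ = √174 = 13.1909
cos = 166/(√178·√174) = 166/√30972 = 0.9432

0.9432


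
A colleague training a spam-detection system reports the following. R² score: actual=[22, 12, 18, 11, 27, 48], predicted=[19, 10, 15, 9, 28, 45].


ȳ = 23
SS_res = Σ(y-ŷ)² = 36
SS_tot = Σ(y-ȳ)² = 932
R² = 1 - SS_res/SS_tot = 1 - 0.0386 = 0.9614

0.9614


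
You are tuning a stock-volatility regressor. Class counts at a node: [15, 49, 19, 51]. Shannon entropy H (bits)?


Probabilities: [15/134, 49/134, 19/134, 51/134] ≈ [0.1119, 0.3657, 0.1418, 0.3806]
H = -((15/134)·log₂(15/134) + (49/134)·log₂(49/134) + (19/134)·log₂(19/134) + (51/134)·log₂(51/134))
  = 1.8144 bits

1.8144 bits


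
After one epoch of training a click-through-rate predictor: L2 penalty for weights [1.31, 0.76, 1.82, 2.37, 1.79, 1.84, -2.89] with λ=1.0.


‖w‖₂² = (1.31)² + (0.76)² + (1.82)² + (2.37)² + (1.79)² + (1.84)² + (-2.89)²
     = 1.7161 + 0.5776 + 3.3124 + 5.6169 + 3.2041 + 3.3856 + 8.3521
     = 26.1648
λ·‖w‖₂² = 1.0·26.1648 = 26.1648

26.1648


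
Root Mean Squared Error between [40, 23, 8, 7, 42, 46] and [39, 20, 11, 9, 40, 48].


MSE = 31/6 = 5.1667
RMSE = √(31/6) = 2.273

2.273


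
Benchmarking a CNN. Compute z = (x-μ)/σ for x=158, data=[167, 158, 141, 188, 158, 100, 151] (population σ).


μ = 151.8571, σ = 25.125
z = (158 - 151.8571)/25.125 = 0.2445

0.2445


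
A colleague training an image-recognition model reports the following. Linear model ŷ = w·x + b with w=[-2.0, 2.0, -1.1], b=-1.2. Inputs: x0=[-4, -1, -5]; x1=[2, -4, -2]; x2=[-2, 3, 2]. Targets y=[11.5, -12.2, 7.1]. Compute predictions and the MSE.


ŷ0 = (-2.0)·(-4) + (2.0)·(-1) + (-1.1)·(-5) - 1.2 = 10.3
ŷ1 = (-2.0)·(2) + (2.0)·(-4) + (-1.1)·(-2) - 1.2 = -11.0
ŷ2 = (-2.0)·(-2) + (2.0)·(3) + (-1.1)·(2) - 1.2 = 6.6
errors² = [1.44, 1.44, 0.25]
MSE = 3.1300/3 = 1.0433

1.0433


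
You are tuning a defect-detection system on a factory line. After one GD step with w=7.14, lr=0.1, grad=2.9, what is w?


w_new = w - α·∇
= 7.14 - 0.1·2.9
= 7.14 - 0.29
= 6.85

6.85


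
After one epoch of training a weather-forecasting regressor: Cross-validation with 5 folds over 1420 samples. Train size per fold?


Fold size = 1420/5 = 284
Training per fold = 1420 - 284 = 1136

1136


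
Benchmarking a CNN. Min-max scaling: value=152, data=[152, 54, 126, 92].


min=54, max=152
(152-54)/(152-54) = 98/98 = 1.0

1.0


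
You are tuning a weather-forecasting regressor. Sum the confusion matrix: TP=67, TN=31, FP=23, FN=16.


Total = TP + TN + FP + FN
= 67 + 31 + 23 + 16
= 137
(Predicted positive: 90, predicted negative: 47)

137


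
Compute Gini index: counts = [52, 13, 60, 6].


Probabilities: [52/131, 13/131, 60/131, 6/131] ≈ [0.3969, 0.0992, 0.458, 0.0458]
Σpᵢ² = (2704 + 169 + 3600 + 36)/131² = 6509/17161
Gini = 1 - Σpᵢ² = 1 - 6509/17161 = 0.6207

0.6207


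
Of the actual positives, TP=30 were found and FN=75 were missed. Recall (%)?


Recall = TP/(TP+FN)
= 30/(30+75)
= 30/105 = 28.57%

28.57%


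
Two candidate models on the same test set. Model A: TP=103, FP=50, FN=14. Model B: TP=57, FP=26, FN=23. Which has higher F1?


Model A: P=103/153=0.6732, R=103/117=0.8803, F1=2PR/(P+R)=2TP/(2TP+FP+FN)=206/270=0.763
Model B: P=57/83=0.6867, R=57/80=0.7125, F1=2PR/(P+R)=2TP/(2TP+FP+FN)=114/163=0.6994
0.763 > 0.6994 → Model A

Model A


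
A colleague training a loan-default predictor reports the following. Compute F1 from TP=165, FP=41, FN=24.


Precision = 165/206 = 0.801
Recall = 165/189 = 0.873
F1 = 2·P·R/(P+R) = 2·TP/(2·TP+FP+FN) = 330/(330+41+24) = 330/395 = 0.8354

0.8354


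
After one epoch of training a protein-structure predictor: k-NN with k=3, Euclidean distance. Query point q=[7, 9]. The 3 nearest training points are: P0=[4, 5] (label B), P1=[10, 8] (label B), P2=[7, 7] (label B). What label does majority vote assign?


d(q,P0) = 5.0  (label B)
d(q,P1) = 3.1623  (label B)
d(q,P2) = 2.0  (label B)
Votes: A=0, B=3
Majority → B

B
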